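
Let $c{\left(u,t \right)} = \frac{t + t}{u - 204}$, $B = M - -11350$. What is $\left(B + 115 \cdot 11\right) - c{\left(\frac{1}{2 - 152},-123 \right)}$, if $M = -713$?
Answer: $\frac{364176202}{30601} \approx 11901.0$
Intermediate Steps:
$B = 10637$ ($B = -713 - -11350 = -713 + 11350 = 10637$)
$c{\left(u,t \right)} = \frac{2 t}{-204 + u}$
$\left(B + 115 \cdot 11\right) - c{\left(\frac{1}{2 - 152},-123 \right)} = \left(10637 + 115 \cdot 11\right) - 2 \left(-123\right) \frac{1}{-204 + \frac{1}{2 - 152}} = \left(10637 + 1265\right) - 2 \left(-123\right) \frac{1}{-204 + \frac{1}{-150}} = 11902 - 2 \left(-123\right) \frac{1}{-204 - \frac{1}{150}} = 11902 - 2 \left(-123\right) \frac{1}{- \frac{30601}{150}} = 11902 - 2 \left(-123\right) \left(- \frac{150}{30601}\right) = 11902 - \frac{36900}{30601} = \frac{364176202}{30601}$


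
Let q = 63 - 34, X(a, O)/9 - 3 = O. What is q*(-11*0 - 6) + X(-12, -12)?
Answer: -255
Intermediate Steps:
X(a, O) = 27 + 9*O
q = 29
q*(-11*0 - 6) + X(-12, -12) = 29*(-11*0 - 6) + (27 + 9*(-12)) = 29*(0 - 6) + (27 - 108) = 29*(-6) - 81 = -174 - 81 = -255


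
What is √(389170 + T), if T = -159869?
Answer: √229301 ≈ 478.85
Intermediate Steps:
√(389170 + T) = √(389170 - 159869) = √229301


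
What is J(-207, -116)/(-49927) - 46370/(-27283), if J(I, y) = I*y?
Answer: 1659995594/1362158341 ≈ 1.2187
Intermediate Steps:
J(-207, -116)/(-49927) - 46370/(-27283) = -207*(-116)/(-49927) - 46370/(-27283) = 24012*(-1/49927) - 46370*(-1/27283) = -24012/49927 + 46370/27283 = 1659995594/1362158341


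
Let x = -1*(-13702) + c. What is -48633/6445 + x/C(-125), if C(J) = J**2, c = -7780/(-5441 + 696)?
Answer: -127464112719/19113453125 ≈ -6.6688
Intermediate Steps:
c = 1556/949 (c = -7780/(-4745) = -7780*(-1/4745) = 1556/949 ≈ 1.6396)
x = 13004754/949 (x = -1*(-13702) + 1556/949 = 13702 + 1556/949 = 13004754/949 ≈ 13704.)
-48633/6445 + x/C(-125) = -48633/6445 + 13004754/(949*((-125)**2)) = -48633*1/6445 + (13004754/949)/15625 = -48633/6445 + (13004754/949)*(1/15625) = -48633/6445 + 13004754/14828125 = -127464112719/19113453125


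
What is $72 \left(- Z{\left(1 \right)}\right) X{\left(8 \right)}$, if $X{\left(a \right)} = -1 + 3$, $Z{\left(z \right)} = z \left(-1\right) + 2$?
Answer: $-144$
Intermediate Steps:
$Z{\left(z \right)} = 2 - z$ ($Z{\left(z \right)} = - z + 2 = 2 - z$)
$X{\left(a \right)} = 2$
$72 \left(- Z{\left(1 \right)}\right) X{\left(8 \right)} = 72 \left(- (2 - 1)\right) 2 = 72 \left(\left(-1\right) 1\right) 2 = 72 \left(-1\right) 2 = \left(-72\right) 2 = -144$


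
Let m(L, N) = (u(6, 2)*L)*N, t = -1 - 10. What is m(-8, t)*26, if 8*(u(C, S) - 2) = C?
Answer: 6292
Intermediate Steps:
u(C, S) = 2 + C/8
t = -11
m(L, N) = 11*L*N/4 (m(L, N) = ((2 + (⅛)*6)*L)*N = ((2 + ¾)*L)*N = (11*L/4)*N = 11*L*N/4)
m(-8, t)*26 = ((11/4)*(-8)*(-11))*26 = 242*26 = 6292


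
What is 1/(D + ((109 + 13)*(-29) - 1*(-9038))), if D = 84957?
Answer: 1/90457 ≈ 1.1055e-5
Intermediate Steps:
1/(D + ((109 + 13)*(-29) - 1*(-9038))) = 1/(84957 + ((109 + 13)*(-29) - 1*(-9038))) = 1/(84957 + (122*(-29) + 9038)) = 1/(84957 + (-3538 + 9038)) = 1/(84957 + 5500) = 1/90457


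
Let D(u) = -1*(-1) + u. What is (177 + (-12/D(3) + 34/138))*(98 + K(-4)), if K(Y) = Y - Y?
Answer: 1178254/69 ≈ 17076.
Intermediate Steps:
D(u) = 1 + u
K(Y) = 0
(177 + (-12/D(3) + 34/138))*(98 + K(-4)) = (177 + (-12/(1 + 3) + 34/138))*(98 + 0) = (177 + (-12/4 + 34*(1/138)))*98 = (177 + (-12*¼ + 17/69))*98 = (177 + (-3 + 17/69))*98 = (177 - 190/69)*98 = (12023/69)*98 = 1178254/69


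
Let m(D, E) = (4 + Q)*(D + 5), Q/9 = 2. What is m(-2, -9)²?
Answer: 4356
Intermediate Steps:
Q = 18 (Q = 9*2 = 18)
m(D, E) = 110 + 22*D (m(D, E) = (4 + 18)*(D + 5) = 22*(5 + D) = 110 + 22*D)
m(-2, -9)² = (110 + 22*(-2))² = (110 - 44)² = 66² = 4356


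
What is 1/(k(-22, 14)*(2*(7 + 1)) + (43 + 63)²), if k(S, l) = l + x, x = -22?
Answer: 1/11108 ≈ 9.0025e-5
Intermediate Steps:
k(S, l) = -22 + l (k(S, l) = l - 22 = -22 + l)
1/(k(-22, 14)*(2*(7 + 1)) + (43 + 63)²) = 1/((-22 + 14)*(2*(7 + 1)) + (43 + 63)²) = 1/(-16*8 + 106²) = 1/(-8*16 + 11236) = 1/(-128 + 11236) = 1/11108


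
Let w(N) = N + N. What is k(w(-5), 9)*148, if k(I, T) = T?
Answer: 1332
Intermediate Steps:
w(N) = 2*N
k(w(-5), 9)*148 = 9*148 = 1332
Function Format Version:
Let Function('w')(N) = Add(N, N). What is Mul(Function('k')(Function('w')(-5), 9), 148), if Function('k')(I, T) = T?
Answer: 1332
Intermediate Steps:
Function('w')(N) = Mul(2, N)
Mul(Function('k')(Function('w')(-5), 9), 148) = Mul(9, 148) = 1332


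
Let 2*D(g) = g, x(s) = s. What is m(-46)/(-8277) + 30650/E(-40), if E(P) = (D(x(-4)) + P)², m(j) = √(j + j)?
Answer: 15325/882 - 2*I*√23/8277 ≈ 17.375 - 0.0011588*I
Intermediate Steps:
m(j) = √2*√j (m(j) = √(2*j) = √2*√j)
D(g) = g/2
E(P) = (-2 + P)² (E(P) = ((½)*(-4) + P)² = (-2 + P)²)
m(-46)/(-8277) + 30650/E(-40) = (√2*√(-46))/(-8277) + 30650/((-2 - 40)²) = (√2*(I*√46))*(-1/8277) + 30650/((-42)²) = (2*I*√23)*(-1/8277) + 30650/1764 = -2*I*√23/8277 + 30650*(1/1764) = -2*I*√23/8277 + 15325/882 = 15325/882 - 2*I*√23/8277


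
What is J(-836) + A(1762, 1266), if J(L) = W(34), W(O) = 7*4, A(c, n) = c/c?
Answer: 29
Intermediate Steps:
A(c, n) = 1
W(O) = 28
J(L) = 28
J(-836) + A(1762, 1266) = 28 + 1 = 29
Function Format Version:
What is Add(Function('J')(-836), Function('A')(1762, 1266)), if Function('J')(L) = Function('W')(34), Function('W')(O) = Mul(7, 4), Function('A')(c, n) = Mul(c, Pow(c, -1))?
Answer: 29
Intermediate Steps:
Function('A')(c, n) = 1
Function('W')(O) = 28
Function('J')(L) = 28
Add(Function('J')(-836), Function('A')(1762, 1266)) = Add(28, 1) = 29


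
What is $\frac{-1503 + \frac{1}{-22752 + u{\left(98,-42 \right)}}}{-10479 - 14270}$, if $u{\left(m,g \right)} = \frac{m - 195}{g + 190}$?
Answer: $\frac{5061191827}{83339609357} \approx 0.06073$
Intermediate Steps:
$u{\left(m,g \right)} = \frac{-195 + m}{190 + g}$
$\frac{-1503 + \frac{1}{-22752 + u{\left(98,-42 \right)}}}{-10479 - 14270} = \frac{-1503 + \frac{1}{-22752 + \frac{-195 + 98}{190 - 42}}}{-10479 - 14270} = \frac{-1503 + \frac{1}{-22752 + \frac{1}{148} \left(-97\right)}}{-24749} = \left(-1503 + \frac{1}{-22752 + \frac{1}{148} \left(-97\right)}\right) \left(- \frac{1}{24749}\right) = \left(-1503 + \frac{1}{-22752 - \frac{97}{148}}\right) \left(- \frac{1}{24749}\right) = \left(-1503 + \frac{1}{- \frac{3367393}{148}}\right) \left(- \frac{1}{24749}\right) = \left(-1503 - \frac{148}{3367393}\right) \left(- \frac{1}{24749}\right) = \left(- \frac{5061191827}{3367393}\right) \left(- \frac{1}{24749}\right) = \frac{5061191827}{83339609357}$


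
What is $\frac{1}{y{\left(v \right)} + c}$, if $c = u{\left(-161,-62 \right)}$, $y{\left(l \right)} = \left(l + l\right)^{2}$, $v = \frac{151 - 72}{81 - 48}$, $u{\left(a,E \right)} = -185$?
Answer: $- \frac{1089}{176501} \approx -0.0061699$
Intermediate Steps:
$v = \frac{79}{33} \approx 2.3939$
$y{\left(l \right)} = 4 l^{2}$ ($y{\left(l \right)} = \left(2 l\right)^{2} = 4 l^{2}$)
$c = -185$
$\frac{1}{y{\left(v \right)} + c} = \frac{1}{4 \left(\frac{79}{33}\right)^{2} - 185} = \frac{1}{4 \cdot \frac{6241}{1089} - 185} = \frac{1}{\frac{24964}{1089} - 185} = \frac{1}{- \frac{176501}{1089}} = - \frac{1089}{176501}$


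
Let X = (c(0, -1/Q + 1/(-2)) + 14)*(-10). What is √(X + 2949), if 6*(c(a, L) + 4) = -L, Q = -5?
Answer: 3*√1266/2 ≈ 53.371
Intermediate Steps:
c(a, L) = -4 - L/6 (c(a, L) = -4 + (-L)/6 = -4 - L/6)
X = -201/2 (X = ((-4 - (-1/(-5) + 1/(-2))/6) + 14)*(-10) = ((-4 - (-1*(-⅕) + 1*(-½))/6) + 14)*(-10) = ((-4 - (⅕ - ½)/6) + 14)*(-10) = ((-4 - ⅙*(-3/10)) + 14)*(-10) = ((-4 + 1/20) + 14)*(-10) = (-79/20 + 14)*(-10) = (201/20)*(-10) = -201/2 ≈ -100.50)
√(X + 2949) = √(-201/2 + 2949) = √(5697/2) = 3*√1266/2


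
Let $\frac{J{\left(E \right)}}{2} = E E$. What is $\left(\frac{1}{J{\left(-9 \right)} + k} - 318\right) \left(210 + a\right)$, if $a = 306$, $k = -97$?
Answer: $- \frac{10665204}{65} \approx -1.6408 \cdot 10^{5}$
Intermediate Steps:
$J{\left(E \right)} = 2 E^{2}$ ($J{\left(E \right)} = 2 E E = 2 E^{2}$)
$\left(\frac{1}{J{\left(-9 \right)} + k} - 318\right) \left(210 + a\right) = \left(\frac{1}{2 \left(-9\right)^{2} - 97} - 318\right) \left(210 + 306\right) = \left(\frac{1}{2 \cdot 81 - 97} - 318\right) 516 = \left(\frac{1}{162 - 97} - 318\right) 516 = \left(\frac{1}{65} - 318\right) 516 = \left(- \frac{20669}{65}\right) 516 = - \frac{10665204}{65}$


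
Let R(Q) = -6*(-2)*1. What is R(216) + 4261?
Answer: 4273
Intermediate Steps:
R(Q) = 12 (R(Q) = 12*1 = 12)
R(216) + 4261 = 12 + 4261 = 4273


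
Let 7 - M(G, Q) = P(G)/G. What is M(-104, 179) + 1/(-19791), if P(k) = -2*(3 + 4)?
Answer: 7065335/1029132 ≈ 6.8653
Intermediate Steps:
P(k) = -14 (P(k) = -2*7 = -14)
M(G, Q) = 7 + 14/G (M(G, Q) = 7 - (-14)/G = 7 + 14/G)
M(-104, 179) + 1/(-19791) = (7 + 14/(-104)) + 1/(-19791) = (7 + 14*(-1/104)) - 1/19791 = (7 - 7/52) - 1/19791 = 357/52 - 1/19791 = 7065335/1029132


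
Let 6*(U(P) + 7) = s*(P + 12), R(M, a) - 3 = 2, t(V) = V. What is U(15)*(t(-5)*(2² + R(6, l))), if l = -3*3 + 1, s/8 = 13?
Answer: -20745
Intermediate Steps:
s = 104 (s = 8*13 = 104)
l = -8 (l = -9 + 1 = -8)
R(M, a) = 5 (R(M, a) = 3 + 2 = 5)
U(P) = 201 + 52*P/3 (U(P) = -7 + (104*(P + 12))/6 = -7 + (104*(12 + P))/6 = -7 + (1248 + 104*P)/6 = -7 + (208 + 52*P/3) = 201 + 52*P/3)
U(15)*(t(-5)*(2² + R(6, l))) = (201 + (52/3)*15)*(-5*(2² + 5)) = (201 + 260)*(-5*(4 + 5)) = 461*(-5*9) = 461*(-45) = -20745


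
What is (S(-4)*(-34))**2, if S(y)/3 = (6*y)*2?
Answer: 23970816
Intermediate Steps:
S(y) = 36*y (S(y) = 3*((6*y)*2) = 3*(12*y) = 36*y)
(S(-4)*(-34))**2 = ((36*(-4))*(-34))**2 = (-144*(-34))**2 = 4896**2 = 23970816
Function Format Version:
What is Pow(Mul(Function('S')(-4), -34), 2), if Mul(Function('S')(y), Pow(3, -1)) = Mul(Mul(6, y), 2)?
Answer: 23970816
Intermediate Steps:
Function('S')(y) = Mul(36, y) (Function('S')(y) = Mul(3, Mul(Mul(6, y), 2)) = Mul(3, Mul(12, y)) = Mul(36, y))
Pow(Mul(Function('S')(-4), -34), 2) = Pow(Mul(Mul(36, -4), -34), 2) = Pow(Mul(-144, -34), 2) = Pow(4896, 2) = 23970816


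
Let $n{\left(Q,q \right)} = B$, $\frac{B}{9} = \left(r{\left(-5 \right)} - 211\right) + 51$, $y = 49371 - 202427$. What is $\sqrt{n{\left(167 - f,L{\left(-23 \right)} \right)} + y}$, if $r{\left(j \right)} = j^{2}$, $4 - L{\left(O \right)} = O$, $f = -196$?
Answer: $i \sqrt{154271} \approx 392.77 i$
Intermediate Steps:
$L{\left(O \right)} = 4 - O$
$y = -153056$ ($y = 49371 - 202427 = -153056$)
$B = -1215$ ($B = 9 \left(\left(\left(-5\right)^{2} - 211\right) + 51\right) = 9 \left(\left(25 - 211\right) + 51\right) = 9 \left(-186 + 51\right) = 9 \left(-135\right) = -1215$)
$n{\left(Q,q \right)} = -1215$
$\sqrt{n{\left(167 - f,L{\left(-23 \right)} \right)} + y} = \sqrt{-1215 - 153056} = \sqrt{-154271} = i \sqrt{154271}$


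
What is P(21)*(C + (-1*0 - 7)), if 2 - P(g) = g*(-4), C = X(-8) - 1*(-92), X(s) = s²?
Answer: 12814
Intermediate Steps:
C = 156 (C = (-8)² - 1*(-92) = 64 + 92 = 156)
P(g) = 2 + 4*g (P(g) = 2 - g*(-4) = 2 - (-4)*g = 2 + 4*g)
P(21)*(C + (-1*0 - 7)) = (2 + 4*21)*(156 + (-1*0 - 7)) = (2 + 84)*(156 + (0 - 7)) = 86*(156 - 7) = 86*149 = 12814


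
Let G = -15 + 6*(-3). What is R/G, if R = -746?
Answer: 746/33 ≈ 22.606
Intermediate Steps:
G = -33 (G = -15 - 18 = -33)
R/G = -746/(-33) = -746*(-1/33) = 746/33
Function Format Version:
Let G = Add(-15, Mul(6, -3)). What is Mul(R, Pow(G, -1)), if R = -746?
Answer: Rational(746, 33) ≈ 22.606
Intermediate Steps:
G = -33 (G = Add(-15, -18) = -33)
Mul(R, Pow(G, -1)) = Mul(-746, Pow(-33, -1)) = Mul(-746, Rational(-1, 33)) = Rational(746, 33)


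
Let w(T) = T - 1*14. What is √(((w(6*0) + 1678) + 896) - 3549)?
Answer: I*√989 ≈ 31.448*I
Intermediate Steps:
w(T) = -14 + T (w(T) = T - 14 = -14 + T)
√(((w(6*0) + 1678) + 896) - 3549) = √((((-14 + 6*0) + 1678) + 896) - 3549) = √((((-14 + 0) + 1678) + 896) - 3549) = √(((-14 + 1678) + 896) - 3549) = √((1664 + 896) - 3549) = √(2560 - 3549) = √(-989) = I*√989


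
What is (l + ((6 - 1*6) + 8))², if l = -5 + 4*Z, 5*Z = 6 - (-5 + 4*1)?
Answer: 1849/25 ≈ 73.960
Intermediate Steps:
Z = 7/5 (Z = (6 - (-5 + 4*1))/5 = (6 - (-5 + 4))/5 = (6 - 1*(-1))/5 = (6 + 1)/5 = (⅕)*7 = 7/5 ≈ 1.4000)
l = ⅗ (l = -5 + 4*(7/5) = -5 + 28/5 = ⅗ ≈ 0.60000)
(l + ((6 - 1*6) + 8))² = (⅗ + ((6 - 1*6) + 8))² = (⅗ + ((6 - 6) + 8))² = (⅗ + (0 + 8))² = (⅗ + 8)² = (43/5)² = 1849/25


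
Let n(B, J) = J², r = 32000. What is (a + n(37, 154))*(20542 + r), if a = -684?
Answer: 1210147344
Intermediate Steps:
(a + n(37, 154))*(20542 + r) = (-684 + 154²)*(20542 + 32000) = (-684 + 23716)*52542 = 23032*52542 = 1210147344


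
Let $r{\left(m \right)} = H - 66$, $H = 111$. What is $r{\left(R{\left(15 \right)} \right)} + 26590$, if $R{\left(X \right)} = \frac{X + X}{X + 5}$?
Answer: $26635$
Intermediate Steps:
$R{\left(X \right)} = \frac{2 X}{5 + X}$
$r{\left(m \right)} = 45$ ($r{\left(m \right)} = 111 - 66 = 45$)
$r{\left(R{\left(15 \right)} \right)} + 26590 = 45 + 26590 = 26635$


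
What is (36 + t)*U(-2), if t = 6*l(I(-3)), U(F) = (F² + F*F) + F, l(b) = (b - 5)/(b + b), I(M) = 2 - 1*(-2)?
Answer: 423/2 ≈ 211.50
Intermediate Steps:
I(M) = 4 (I(M) = 2 + 2 = 4)
l(b) = (-5 + b)/(2*b) (l(b) = (-5 + b)/((2*b)) = (-5 + b)*(1/(2*b)) = (-5 + b)/(2*b))
U(F) = F + 2*F² (U(F) = (F² + F²) + F = 2*F² + F = F + 2*F²)
t = -¾ (t = 6*((½)*(-5 + 4)/4) = 6*((½)*(¼)*(-1)) = 6*(-⅛) = -¾ ≈ -0.75000)
(36 + t)*U(-2) = (36 - ¾)*(-2*(1 + 2*(-2))) = 141*(-2*(1 - 4))/4 = 141*(-2*(-3))/4 = (141/4)*6 = 423/2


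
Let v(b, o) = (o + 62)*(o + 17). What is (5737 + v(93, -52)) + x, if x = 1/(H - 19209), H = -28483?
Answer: 256916803/47692 ≈ 5387.0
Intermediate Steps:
v(b, o) = (17 + o)*(62 + o) (v(b, o) = (62 + o)*(17 + o) = (17 + o)*(62 + o))
x = -1/47692 (x = 1/(-28483 - 19209) = 1/(-47692) = -1/47692 ≈ -2.0968e-5)
(5737 + v(93, -52)) + x = (5737 + (1054 + (-52)² + 79*(-52))) - 1/47692 = (5737 + (1054 + 2704 - 4108)) - 1/47692 = (5737 - 350) - 1/47692 = 5387 - 1/47692 = 256916803/47692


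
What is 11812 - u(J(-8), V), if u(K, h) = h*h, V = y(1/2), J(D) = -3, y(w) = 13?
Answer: 11643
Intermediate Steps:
V = 13
u(K, h) = h²
11812 - u(J(-8), V) = 11812 - 1*13² = 11812 - 1*169 = 11812 - 169 = 11643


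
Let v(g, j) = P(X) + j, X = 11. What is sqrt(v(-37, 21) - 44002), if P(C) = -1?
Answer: I*sqrt(43982) ≈ 209.72*I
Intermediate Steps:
v(g, j) = -1 + j
sqrt(v(-37, 21) - 44002) = sqrt((-1 + 21) - 44002) = sqrt(20 - 44002) = sqrt(-43982) = I*sqrt(43982)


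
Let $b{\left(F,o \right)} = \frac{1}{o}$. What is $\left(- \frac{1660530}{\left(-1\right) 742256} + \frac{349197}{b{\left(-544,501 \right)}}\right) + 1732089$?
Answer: $\frac{65570816448873}{371128} \approx 1.7668 \cdot 10^{8}$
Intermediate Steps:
$\left(- \frac{1660530}{\left(-1\right) 742256} + \frac{349197}{b{\left(-544,501 \right)}}\right) + 1732089 = \left(- \frac{1660530}{\left(-1\right) 742256} + \frac{349197}{\frac{1}{501}}\right) + 1732089 = \left(- \frac{1660530}{-742256} + 349197 \frac{1}{\frac{1}{501}}\right) + 1732089 = \left(\left(-1660530\right) \left(- \frac{1}{742256}\right) + 349197 \cdot 501\right) + 1732089 = \left(\frac{830265}{371128} + 174947697\right) + 1732089 = \frac{64927989722481}{371128} + 1732089 = \frac{65570816448873}{371128}$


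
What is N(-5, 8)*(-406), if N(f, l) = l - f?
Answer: -5278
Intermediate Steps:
N(-5, 8)*(-406) = (8 - 1*(-5))*(-406) = (8 + 5)*(-406) = 13*(-406) = -5278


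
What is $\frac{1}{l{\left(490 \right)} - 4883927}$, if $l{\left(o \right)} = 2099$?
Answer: $- \frac{1}{4881828} \approx -2.0484 \cdot 10^{-7}$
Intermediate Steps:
$\frac{1}{l{\left(490 \right)} - 4883927} = \frac{1}{2099 - 4883927} = \frac{1}{-4881828} = - \frac{1}{4881828}$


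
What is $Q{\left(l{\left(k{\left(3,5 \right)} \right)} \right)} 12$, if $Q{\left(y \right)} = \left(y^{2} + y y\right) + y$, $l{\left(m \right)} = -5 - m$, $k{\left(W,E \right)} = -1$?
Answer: $336$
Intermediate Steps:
$Q{\left(y \right)} = y + 2 y^{2}$ ($Q{\left(y \right)} = \left(y^{2} + y^{2}\right) + y = 2 y^{2} + y = y + 2 y^{2}$)
$Q{\left(l{\left(k{\left(3,5 \right)} \right)} \right)} 12 = \left(-5 - -1\right) \left(1 + 2 \left(-5 - -1\right)\right) 12 = \left(-5 + 1\right) \left(1 + 2 \left(-5 + 1\right)\right) 12 = - 4 \left(1 + 2 \left(-4\right)\right) 12 = - 4 \left(1 - 8\right) 12 = \left(-4\right) \left(-7\right) 12 = 28 \cdot 12 = 336$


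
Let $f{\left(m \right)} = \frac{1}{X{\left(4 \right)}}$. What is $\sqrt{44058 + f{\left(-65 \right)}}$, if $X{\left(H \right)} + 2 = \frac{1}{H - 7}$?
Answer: $\frac{3 \sqrt{239869}}{7} \approx 209.9$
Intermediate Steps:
$X{\left(H \right)} = -2 + \frac{1}{-7 + H}$ ($X{\left(H \right)} = -2 + \frac{1}{H - 7} = -2 + \frac{1}{-7 + H}$)
$f{\left(m \right)} = - \frac{3}{7}$ ($f{\left(m \right)} = \frac{1}{\frac{1}{-7 + 4} \left(15 - 8\right)} = \frac{1}{\frac{1}{-3} \left(15 - 8\right)} = \frac{1}{\left(- \frac{1}{3}\right) 7} = \frac{1}{- \frac{7}{3}} = - \frac{3}{7}$)
$\sqrt{44058 + f{\left(-65 \right)}} = \sqrt{44058 - \frac{3}{7}} = \sqrt{\frac{308403}{7}} = \frac{3 \sqrt{239869}}{7}$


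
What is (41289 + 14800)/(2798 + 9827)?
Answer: 56089/12625 ≈ 4.4427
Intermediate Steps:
(41289 + 14800)/(2798 + 9827) = 56089/12625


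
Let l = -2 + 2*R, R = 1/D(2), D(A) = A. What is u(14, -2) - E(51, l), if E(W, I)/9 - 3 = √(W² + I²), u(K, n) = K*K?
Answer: 169 - 9*√2602 ≈ -290.09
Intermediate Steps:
u(K, n) = K²
R = ½ (R = 1/2 = 1*(½) = ½ ≈ 0.50000)
l = -1 (l = -2 + 2*(½) = -2 + 1 = -1)
E(W, I) = 27 + 9*√(I² + W²) (E(W, I) = 27 + 9*√(W² + I²) = 27 + 9*√(I² + W²))
u(14, -2) - E(51, l) = 14² - (27 + 9*√((-1)² + 51²)) = 196 - (27 + 9*√(1 + 2601)) = 196 - (27 + 9*√2602) = 196 + (-27 - 9*√2602) = 169 - 9*√2602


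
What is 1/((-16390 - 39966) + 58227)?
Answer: 1/1871 ≈ 0.00053447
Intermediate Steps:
1/((-16390 - 39966) + 58227) = 1/(-56356 + 58227) = 1/1871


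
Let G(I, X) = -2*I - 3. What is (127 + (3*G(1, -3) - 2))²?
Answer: 12100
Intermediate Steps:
G(I, X) = -3 - 2*I
(127 + (3*G(1, -3) - 2))² = (127 + (3*(-3 - 2*1) - 2))² = (127 + (3*(-3 - 2) - 2))² = (127 + (3*(-5) - 2))² = (127 + (-15 - 2))² = (127 - 17)² = 110² = 12100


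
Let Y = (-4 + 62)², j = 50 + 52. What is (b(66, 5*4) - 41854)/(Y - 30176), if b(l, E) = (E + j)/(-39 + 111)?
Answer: 1506683/965232 ≈ 1.5610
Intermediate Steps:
j = 102
b(l, E) = 17/12 + E/72 (b(l, E) = (E + 102)/(-39 + 111) = (102 + E)/72 = (102 + E)*(1/72) = 17/12 + E/72)
Y = 3364 (Y = 58² = 3364)
(b(66, 5*4) - 41854)/(Y - 30176) = ((17/12 + (5*4)/72) - 41854)/(3364 - 30176) = ((17/12 + (1/72)*20) - 41854)/(-26812) = ((17/12 + 5/18) - 41854)*(-1/26812) = (61/36 - 41854)*(-1/26812) = -1506683/36*(-1/26812) = 1506683/965232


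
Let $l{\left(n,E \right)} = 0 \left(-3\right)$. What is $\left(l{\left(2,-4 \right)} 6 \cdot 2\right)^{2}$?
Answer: $0$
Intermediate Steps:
$l{\left(n,E \right)} = 0$
$\left(l{\left(2,-4 \right)} 6 \cdot 2\right)^{2} = \left(0 \cdot 6 \cdot 2\right)^{2} = \left(0 \cdot 2\right)^{2} = 0^{2} = 0$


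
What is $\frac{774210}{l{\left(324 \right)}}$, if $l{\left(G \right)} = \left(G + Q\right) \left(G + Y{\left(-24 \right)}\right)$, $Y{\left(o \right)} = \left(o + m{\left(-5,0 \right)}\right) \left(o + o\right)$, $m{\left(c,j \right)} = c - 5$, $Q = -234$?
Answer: $\frac{25807}{5868} \approx 4.3979$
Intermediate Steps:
$m{\left(c,j \right)} = -5 + c$
$Y{\left(o \right)} = 2 o \left(-10 + o\right)$ ($Y{\left(o \right)} = \left(o - 10\right) \left(o + o\right) = \left(o - 10\right) 2 o = \left(-10 + o\right) 2 o = 2 o \left(-10 + o\right)$)
$l{\left(G \right)} = \left(-234 + G\right) \left(1632 + G\right)$ ($l{\left(G \right)} = \left(G - 234\right) \left(G + 2 \left(-24\right) \left(-10 - 24\right)\right) = \left(-234 + G\right) \left(G + 2 \left(-24\right) \left(-34\right)\right) = \left(-234 + G\right) \left(G + 1632\right) = \left(-234 + G\right) \left(1632 + G\right)$)
$\frac{774210}{l{\left(324 \right)}} = \frac{774210}{-381888 + 324^{2} + 1398 \cdot 324} = \frac{774210}{-381888 + 104976 + 452952} = \frac{774210}{176040} = 774210 \cdot \frac{1}{176040} = \frac{25807}{5868}$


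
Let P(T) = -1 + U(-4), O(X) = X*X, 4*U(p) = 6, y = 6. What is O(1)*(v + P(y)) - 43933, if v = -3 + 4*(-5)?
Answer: -87911/2 ≈ -43956.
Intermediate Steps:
U(p) = 3/2 (U(p) = (¼)*6 = 3/2)
O(X) = X²
P(T) = ½ (P(T) = -1 + 3/2 = ½)
v = -23 (v = -3 - 20 = -23)
O(1)*(v + P(y)) - 43933 = 1²*(-23 + ½) - 43933 = 1*(-45/2) - 43933 = -45/2 - 43933 = -87911/2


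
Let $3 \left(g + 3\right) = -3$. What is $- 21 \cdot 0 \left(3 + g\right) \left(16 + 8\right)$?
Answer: $0$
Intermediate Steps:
$g = -4$ ($g = -3 + \frac{1}{3} \left(-3\right) = -3 - 1 = -4$)
$- 21 \cdot 0 \left(3 + g\right) \left(16 + 8\right) = - 21 \cdot 0 \left(3 - 4\right) \left(16 + 8\right) = - 21 \cdot 0 \left(-1\right) 24 = \left(-21\right) 0 \cdot 24 = 0 \cdot 24 = 0$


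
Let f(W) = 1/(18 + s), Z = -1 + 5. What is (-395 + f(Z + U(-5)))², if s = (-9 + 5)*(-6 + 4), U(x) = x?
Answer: 105452361/676 ≈ 1.5599e+5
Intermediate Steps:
Z = 4
s = 8 (s = -4*(-2) = 8)
f(W) = 1/26 (f(W) = 1/(18 + 8) = 1/26)
(-395 + f(Z + U(-5)))² = (-395 + 1/26)² = (-10269/26)² = 105452361/676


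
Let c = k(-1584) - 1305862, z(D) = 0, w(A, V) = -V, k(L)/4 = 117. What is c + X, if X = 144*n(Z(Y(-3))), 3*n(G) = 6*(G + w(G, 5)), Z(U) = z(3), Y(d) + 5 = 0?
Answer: -1306834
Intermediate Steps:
k(L) = 468 (k(L) = 4*117 = 468)
Y(d) = -5 (Y(d) = -5 + 0 = -5)
Z(U) = 0
n(G) = -10 + 2*G (n(G) = (6*(G - 1*5))/3 = (6*(G - 5))/3 = (6*(-5 + G))/3 = (-30 + 6*G)/3 = -10 + 2*G)
c = -1305394 (c = 468 - 1305862 = -1305394)
X = -1440 (X = 144*(-10 + 2*0) = 144*(-10 + 0) = 144*(-10) = -1440)
c + X = -1305394 - 1440 = -1306834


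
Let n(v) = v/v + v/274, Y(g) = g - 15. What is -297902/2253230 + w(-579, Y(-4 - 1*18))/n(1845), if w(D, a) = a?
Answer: -11737250039/2387297185 ≈ -4.9165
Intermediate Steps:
Y(g) = -15 + g
n(v) = 1 + v/274 (n(v) = 1 + v*(1/274) = 1 + v/274)
-297902/2253230 + w(-579, Y(-4 - 1*18))/n(1845) = -297902/2253230 + (-15 + (-4 - 1*18))/(1 + (1/274)*1845) = -297902*1/2253230 + (-15 + (-4 - 18))/(1 + 1845/274) = -148951/1126615 + (-15 - 22)/(2119/274) = -148951/1126615 - 37*274/2119 = -148951/1126615 - 10138/2119 = -11737250039/2387297185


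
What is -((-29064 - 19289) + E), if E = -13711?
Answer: 62064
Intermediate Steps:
-((-29064 - 19289) + E) = -((-29064 - 19289) - 13711) = -(-48353 - 13711) = -1*(-62064) = 62064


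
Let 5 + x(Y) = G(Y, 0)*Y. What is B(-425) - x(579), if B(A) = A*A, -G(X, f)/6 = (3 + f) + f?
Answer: 191052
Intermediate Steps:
G(X, f) = -18 - 12*f (G(X, f) = -6*((3 + f) + f) = -6*(3 + 2*f) = -18 - 12*f)
x(Y) = -5 - 18*Y (x(Y) = -5 + (-18 - 12*0)*Y = -5 + (-18 + 0)*Y = -5 - 18*Y)
B(A) = A²
B(-425) - x(579) = (-425)² - (-5 - 18*579) = 180625 - (-5 - 10422) = 180625 - 1*(-10427) = 180625 + 10427 = 191052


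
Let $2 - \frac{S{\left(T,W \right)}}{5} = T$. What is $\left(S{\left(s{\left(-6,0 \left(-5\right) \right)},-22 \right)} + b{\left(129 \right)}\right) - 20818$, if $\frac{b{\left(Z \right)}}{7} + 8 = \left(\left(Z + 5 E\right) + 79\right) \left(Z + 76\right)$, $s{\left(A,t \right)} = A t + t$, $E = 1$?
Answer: $284791$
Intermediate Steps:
$s{\left(A,t \right)} = t + A t$
$S{\left(T,W \right)} = 10 - 5 T$
$b{\left(Z \right)} = -56 + 7 \left(76 + Z\right) \left(84 + Z\right)$ ($b{\left(Z \right)} = -56 + 7 \left(\left(Z + 5 \cdot 1\right) + 79\right) \left(Z + 76\right) = -56 + 7 \left(\left(Z + 5\right) + 79\right) \left(76 + Z\right) = -56 + 7 \left(\left(5 + Z\right) + 79\right) \left(76 + Z\right) = -56 + 7 \left(84 + Z\right) \left(76 + Z\right) = -56 + 7 \left(76 + Z\right) \left(84 + Z\right)$)
$\left(S{\left(s{\left(-6,0 \left(-5\right) \right)},-22 \right)} + b{\left(129 \right)}\right) - 20818 = \left(\left(10 - 5 \cdot 0 \left(-5\right) \left(1 - 6\right)\right) + \left(44632 + 7 \cdot 129^{2} + 1120 \cdot 129\right)\right) - 20818 = \left(\left(10 - 5 \cdot 0 \left(-5\right)\right) + \left(44632 + 7 \cdot 16641 + 144480\right)\right) - 20818 = \left(\left(10 - 0\right) + \left(44632 + 116487 + 144480\right)\right) - 20818 = \left(\left(10 + 0\right) + 305599\right) - 20818 = \left(10 + 305599\right) - 20818 = 305609 - 20818 = 284791$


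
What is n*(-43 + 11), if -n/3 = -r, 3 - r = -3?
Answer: -576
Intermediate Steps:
r = 6 (r = 3 - 1*(-3) = 3 + 3 = 6)
n = 18 (n = -(-3)*6 = -3*(-6) = 18)
n*(-43 + 11) = 18*(-43 + 11) = 18*(-32) = -576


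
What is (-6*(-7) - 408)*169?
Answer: -61854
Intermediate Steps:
(-6*(-7) - 408)*169 = (42 - 408)*169 = -366*169 = -61854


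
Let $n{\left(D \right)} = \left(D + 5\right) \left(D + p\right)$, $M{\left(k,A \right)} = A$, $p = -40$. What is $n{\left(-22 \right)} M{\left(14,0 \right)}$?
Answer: $0$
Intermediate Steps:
$n{\left(D \right)} = \left(-40 + D\right) \left(5 + D\right)$ ($n{\left(D \right)} = \left(D + 5\right) \left(D - 40\right) = \left(5 + D\right) \left(-40 + D\right) = \left(-40 + D\right) \left(5 + D\right)$)
$n{\left(-22 \right)} M{\left(14,0 \right)} = \left(-200 + \left(-22\right)^{2} - -770\right) 0 = \left(-200 + 484 + 770\right) 0 = 1054 \cdot 0 = 0$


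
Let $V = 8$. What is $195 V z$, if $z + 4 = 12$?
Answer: $12480$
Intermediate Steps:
$z = 8$ ($z = -4 + 12 = 8$)
$195 V z = 195 \cdot 8 \cdot 8 = 195 \cdot 64 = 12480$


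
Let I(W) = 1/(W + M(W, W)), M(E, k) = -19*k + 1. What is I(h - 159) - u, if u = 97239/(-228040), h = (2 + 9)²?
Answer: 13367351/31241480 ≈ 0.42787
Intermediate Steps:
M(E, k) = 1 - 19*k
h = 121 (h = 11² = 121)
u = -97239/228040 (u = 97239*(-1/228040) = -97239/228040 ≈ -0.42641)
I(W) = 1/(1 - 18*W) (I(W) = 1/(W + (1 - 19*W)) = 1/(1 - 18*W))
I(h - 159) - u = -1/(-1 + 18*(121 - 159)) - 1*(-97239/228040) = -1/(-1 + 18*(-38)) + 97239/228040 = -1/(-1 - 684) + 97239/228040 = -1/(-685) + 97239/228040 = -1*(-1/685) + 97239/228040 = 1/685 + 97239/228040 = 13367351/31241480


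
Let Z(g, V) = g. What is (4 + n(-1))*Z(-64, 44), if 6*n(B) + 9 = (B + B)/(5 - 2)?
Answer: -1376/9 ≈ -152.89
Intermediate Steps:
n(B) = -3/2 + B/9 (n(B) = -3/2 + ((B + B)/(5 - 2))/6 = -3/2 + ((2*B)/3)/6 = -3/2 + ((2*B)*(⅓))/6 = -3/2 + (2*B/3)/6 = -3/2 + B/9)
(4 + n(-1))*Z(-64, 44) = (4 + (-3/2 + (⅑)*(-1)))*(-64) = (4 + (-3/2 - ⅑))*(-64) = (4 - 29/18)*(-64) = (43/18)*(-64) = -1376/9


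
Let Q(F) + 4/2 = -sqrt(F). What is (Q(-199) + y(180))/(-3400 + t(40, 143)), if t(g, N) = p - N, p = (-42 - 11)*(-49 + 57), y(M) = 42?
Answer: -40/3967 + I*sqrt(199)/3967 ≈ -0.010083 + 0.003556*I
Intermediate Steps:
p = -424 (p = -53*8 = -424)
Q(F) = -2 - sqrt(F)
t(g, N) = -424 - N
(Q(-199) + y(180))/(-3400 + t(40, 143)) = ((-2 - sqrt(-199)) + 42)/(-3400 + (-424 - 1*143)) = ((-2 - I*sqrt(199)) + 42)/(-3400 + (-424 - 143)) = ((-2 - I*sqrt(199)) + 42)/(-3400 - 567) = (40 - I*sqrt(199))/(-3967) = (40 - I*sqrt(199))*(-1/3967) = -40/3967 + I*sqrt(199)/3967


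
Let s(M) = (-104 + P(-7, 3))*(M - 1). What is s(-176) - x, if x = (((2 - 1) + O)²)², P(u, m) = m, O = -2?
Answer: 17876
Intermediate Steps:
s(M) = 101 - 101*M (s(M) = (-104 + 3)*(M - 1) = -101*(-1 + M) = 101 - 101*M)
x = 1 (x = (((2 - 1) - 2)²)² = ((1 - 2)²)² = ((-1)²)² = 1² = 1)
s(-176) - x = (101 - 101*(-176)) - 1*1 = (101 + 17776) - 1 = 17877 - 1 = 17876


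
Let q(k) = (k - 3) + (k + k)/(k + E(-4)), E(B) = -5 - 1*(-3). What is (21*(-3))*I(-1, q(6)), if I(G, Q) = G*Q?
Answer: 378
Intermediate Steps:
E(B) = -2 (E(B) = -5 + 3 = -2)
q(k) = -3 + k + 2*k/(-2 + k) (q(k) = (k - 3) + (k + k)/(k - 2) = (-3 + k) + (2*k)/(-2 + k) = (-3 + k) + 2*k/(-2 + k) = -3 + k + 2*k/(-2 + k))
(21*(-3))*I(-1, q(6)) = (21*(-3))*(-(6 + 6**2 - 3*6)/(-2 + 6)) = -(-63)*(6 + 36 - 18)/4 = -(-63)*(1/4)*24 = -(-63)*6 = -63*(-6) = 378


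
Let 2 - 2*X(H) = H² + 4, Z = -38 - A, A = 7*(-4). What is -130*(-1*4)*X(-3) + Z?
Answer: -2870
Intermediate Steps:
A = -28
Z = -10 (Z = -38 - 1*(-28) = -38 + 28 = -10)
X(H) = -1 - H²/2 (X(H) = 1 - (H² + 4)/2 = 1 - (4 + H²)/2 = 1 + (-2 - H²/2) = -1 - H²/2)
-130*(-1*4)*X(-3) + Z = -130*(-1*4)*(-1 - ½*(-3)²) - 10 = -(-520)*(-1 - ½*9) - 10 = -(-520)*(-1 - 9/2) - 10 = -(-520)*(-11)/2 - 10 = -130*22 - 10 = -2860 - 10 = -2870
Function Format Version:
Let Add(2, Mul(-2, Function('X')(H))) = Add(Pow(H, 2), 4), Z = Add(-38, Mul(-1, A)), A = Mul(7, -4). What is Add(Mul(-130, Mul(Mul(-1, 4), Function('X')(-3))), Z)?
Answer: -2870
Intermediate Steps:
A = -28
Z = -10 (Z = Add(-38, Mul(-1, -28)) = Add(-38, 28) = -10)
Function('X')(H) = Add(-1, Mul(Rational(-1, 2), Pow(H, 2))) (Function('X')(H) = Add(1, Mul(Rational(-1, 2), Add(Pow(H, 2), 4))) = Add(1, Mul(Rational(-1, 2), Add(4, Pow(H, 2)))) = Add(1, Add(-2, Mul(Rational(-1, 2), Pow(H, 2)))) = Add(-1, Mul(Rational(-1, 2), Pow(H, 2))))
Add(Mul(-130, Mul(Mul(-1, 4), Function('X')(-3))), Z) = Add(Mul(-130, Mul(Mul(-1, 4), Add(-1, Mul(Rational(-1, 2), Pow(-3, 2))))), -10) = Add(Mul(-130, Mul(-4, Add(-1, Mul(Rational(-1, 2), 9)))), -10) = Add(Mul(-130, Mul(-4, Add(-1, Rational(-9, 2)))), -10) = Add(Mul(-130, Mul(-4, Rational(-11, 2))), -10) = Add(Mul(-130, 22), -10) = Add(-2860, -10) = -2870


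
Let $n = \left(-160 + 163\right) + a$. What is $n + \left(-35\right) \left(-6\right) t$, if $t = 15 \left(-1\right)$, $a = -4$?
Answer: $-3151$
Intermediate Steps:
$n = -1$ ($n = \left(-160 + 163\right) - 4 = 3 - 4 = -1$)
$t = -15$
$n + \left(-35\right) \left(-6\right) t = -1 + \left(-35\right) \left(-6\right) \left(-15\right) = -1 + 210 \left(-15\right) = -1 - 3150 = -3151$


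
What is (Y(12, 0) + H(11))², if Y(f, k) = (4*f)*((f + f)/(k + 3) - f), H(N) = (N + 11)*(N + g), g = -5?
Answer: 3600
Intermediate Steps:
H(N) = (-5 + N)*(11 + N) (H(N) = (N + 11)*(N - 5) = (11 + N)*(-5 + N) = (-5 + N)*(11 + N))
Y(f, k) = 4*f*(-f + 2*f/(3 + k)) (Y(f, k) = (4*f)*((2*f)/(3 + k) - f) = (4*f)*(2*f/(3 + k) - f) = (4*f)*(-f + 2*f/(3 + k)) = 4*f*(-f + 2*f/(3 + k)))
(Y(12, 0) + H(11))² = (4*12²*(-1 - 1*0)/(3 + 0) + (-55 + 11² + 6*11))² = (4*144*(-1 + 0)/3 + (-55 + 121 + 66))² = (4*144*(⅓)*(-1) + 132)² = (-192 + 132)² = (-60)² = 3600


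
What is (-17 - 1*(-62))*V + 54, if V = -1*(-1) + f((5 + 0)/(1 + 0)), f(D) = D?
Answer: 324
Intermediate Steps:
V = 6 (V = -1*(-1) + (5 + 0)/(1 + 0) = 1 + 5/1 = 1 + 5*1 = 1 + 5 = 6)
(-17 - 1*(-62))*V + 54 = (-17 - 1*(-62))*6 + 54 = (-17 + 62)*6 + 54 = 45*6 + 54 = 270 + 54 = 324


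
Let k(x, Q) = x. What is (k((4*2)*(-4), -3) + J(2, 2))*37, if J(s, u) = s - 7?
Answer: -1369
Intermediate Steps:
J(s, u) = -7 + s
(k((4*2)*(-4), -3) + J(2, 2))*37 = ((4*2)*(-4) + (-7 + 2))*37 = (8*(-4) - 5)*37 = (-32 - 5)*37 = -37*37 = -1369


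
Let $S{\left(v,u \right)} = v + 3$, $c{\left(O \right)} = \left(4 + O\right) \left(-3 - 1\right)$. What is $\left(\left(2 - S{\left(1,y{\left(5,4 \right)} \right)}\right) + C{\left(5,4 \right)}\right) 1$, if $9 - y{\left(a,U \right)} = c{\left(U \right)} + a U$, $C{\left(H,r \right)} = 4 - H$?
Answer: $-3$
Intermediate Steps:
$c{\left(O \right)} = -16 - 4 O$ ($c{\left(O \right)} = \left(4 + O\right) \left(-4\right) = -16 - 4 O$)
$y{\left(a,U \right)} = 25 + 4 U - U a$ ($y{\left(a,U \right)} = 9 - \left(\left(-16 - 4 U\right) + a U\right) = 9 - \left(\left(-16 - 4 U\right) + U a\right) = 9 - \left(-16 - 4 U + U a\right) = 9 + \left(16 + 4 U - U a\right) = 25 + 4 U - U a$)
$S{\left(v,u \right)} = 3 + v$
$\left(\left(2 - S{\left(1,y{\left(5,4 \right)} \right)}\right) + C{\left(5,4 \right)}\right) 1 = \left(\left(2 - \left(3 + 1\right)\right) + \left(4 - 5\right)\right) 1 = \left(\left(2 - 4\right) + \left(4 - 5\right)\right) 1 = \left(\left(2 - 4\right) - 1\right) 1 = \left(-2 - 1\right) 1 = \left(-3\right) 1 = -3$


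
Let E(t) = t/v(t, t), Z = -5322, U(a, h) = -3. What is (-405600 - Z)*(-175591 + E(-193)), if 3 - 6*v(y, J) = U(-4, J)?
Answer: 70362467952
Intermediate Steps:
v(y, J) = 1 (v(y, J) = 1/2 - 1/6*(-3) = 1/2 + 1/2 = 1)
E(t) = t (E(t) = t/1 = t*1 = t)
(-405600 - Z)*(-175591 + E(-193)) = (-405600 - (-5322))*(-175591 - 193) = (-405600 - 1*(-5322))*(-175784) = (-405600 + 5322)*(-175784) = -400278*(-175784) = 70362467952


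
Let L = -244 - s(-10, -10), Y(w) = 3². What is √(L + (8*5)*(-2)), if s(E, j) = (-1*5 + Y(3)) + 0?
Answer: 2*I*√82 ≈ 18.111*I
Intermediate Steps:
Y(w) = 9
s(E, j) = 4 (s(E, j) = (-1*5 + 9) + 0 = (-5 + 9) + 0 = 4 + 0 = 4)
L = -248 (L = -244 - 1*4 = -244 - 4 = -248)
√(L + (8*5)*(-2)) = √(-248 + (8*5)*(-2)) = √(-248 + 40*(-2)) = √(-248 - 80) = √(-328) = 2*I*√82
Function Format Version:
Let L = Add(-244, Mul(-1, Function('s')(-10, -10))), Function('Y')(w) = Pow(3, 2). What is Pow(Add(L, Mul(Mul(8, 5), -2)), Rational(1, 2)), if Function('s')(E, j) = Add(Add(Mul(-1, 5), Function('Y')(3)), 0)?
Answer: Mul(2, I, Pow(82, Rational(1, 2))) ≈ Mul(18.111, I)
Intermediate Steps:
Function('Y')(w) = 9
Function('s')(E, j) = 4 (Function('s')(E, j) = Add(Add(Mul(-1, 5), 9), 0) = Add(Add(-5, 9), 0) = Add(4, 0) = 4)
L = -248 (L = Add(-244, Mul(-1, 4)) = Add(-244, -4) = -248)
Pow(Add(L, Mul(Mul(8, 5), -2)), Rational(1, 2)) = Pow(Add(-248, Mul(Mul(8, 5), -2)), Rational(1, 2)) = Pow(Add(-248, Mul(40, -2)), Rational(1, 2)) = Pow(Add(-248, -80), Rational(1, 2)) = Pow(-328, Rational(1, 2)) = Mul(2, I, Pow(82, Rational(1, 2)))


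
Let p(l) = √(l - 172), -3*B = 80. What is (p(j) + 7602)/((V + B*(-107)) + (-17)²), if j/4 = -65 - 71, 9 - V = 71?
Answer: 22806/9241 + 6*I*√179/9241 ≈ 2.4679 + 0.0086868*I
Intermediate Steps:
V = -62 (V = 9 - 1*71 = 9 - 71 = -62)
B = -80/3 (B = -⅓*80 = -80/3 ≈ -26.667)
j = -544 (j = 4*(-65 - 71) = 4*(-136) = -544)
p(l) = √(-172 + l)
(p(j) + 7602)/((V + B*(-107)) + (-17)²) = (√(-172 - 544) + 7602)/((-62 - 80/3*(-107)) + (-17)²) = (√(-716) + 7602)/((-62 + 8560/3) + 289) = (2*I*√179 + 7602)/(8374/3 + 289) = (7602 + 2*I*√179)/(9241/3) = (7602 + 2*I*√179)*(3/9241) = 22806/9241 + 6*I*√179/9241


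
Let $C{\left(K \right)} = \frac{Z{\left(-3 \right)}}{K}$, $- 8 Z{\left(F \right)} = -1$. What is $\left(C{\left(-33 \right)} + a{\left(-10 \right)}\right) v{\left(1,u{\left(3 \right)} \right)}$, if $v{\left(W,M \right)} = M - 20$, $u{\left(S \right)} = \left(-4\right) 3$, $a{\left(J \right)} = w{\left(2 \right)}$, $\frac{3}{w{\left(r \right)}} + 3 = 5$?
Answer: $- \frac{1580}{33} \approx -47.879$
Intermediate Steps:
$w{\left(r \right)} = \frac{3}{2}$ ($w{\left(r \right)} = \frac{3}{-3 + 5} = \frac{3}{2}$)
$Z{\left(F \right)} = \frac{1}{8}$ ($Z{\left(F \right)} = \left(- \frac{1}{8}\right) \left(-1\right) = \frac{1}{8}$)
$a{\left(J \right)} = \frac{3}{2}$
$u{\left(S \right)} = -12$
$v{\left(W,M \right)} = -20 + M$ ($v{\left(W,M \right)} = M - 20 = -20 + M$)
$C{\left(K \right)} = \frac{1}{8 K}$
$\left(C{\left(-33 \right)} + a{\left(-10 \right)}\right) v{\left(1,u{\left(3 \right)} \right)} = \left(\frac{1}{8 \left(-33\right)} + \frac{3}{2}\right) \left(-20 - 12\right) = \left(\frac{1}{8} \left(- \frac{1}{33}\right) + \frac{3}{2}\right) \left(-32\right) = \left(- \frac{1}{264} + \frac{3}{2}\right) \left(-32\right) = \frac{395}{264} \left(-32\right) = - \frac{1580}{33}$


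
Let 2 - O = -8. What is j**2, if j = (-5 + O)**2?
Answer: 625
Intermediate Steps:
O = 10 (O = 2 - 1*(-8) = 2 + 8 = 10)
j = 25 (j = (-5 + 10)**2 = 5**2 = 25)
j**2 = 25**2 = 625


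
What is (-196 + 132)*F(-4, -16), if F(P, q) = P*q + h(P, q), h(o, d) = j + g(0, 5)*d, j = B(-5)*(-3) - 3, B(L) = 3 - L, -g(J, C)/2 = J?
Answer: -2368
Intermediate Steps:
g(J, C) = -2*J
j = -27 (j = (3 - 1*(-5))*(-3) - 3 = (3 + 5)*(-3) - 3 = 8*(-3) - 3 = -24 - 3 = -27)
h(o, d) = -27 (h(o, d) = -27 + (-2*0)*d = -27 + 0*d = -27 + 0 = -27)
F(P, q) = -27 + P*q (F(P, q) = P*q - 27 = -27 + P*q)
(-196 + 132)*F(-4, -16) = (-196 + 132)*(-27 - 4*(-16)) = -64*(-27 + 64) = -64*37 = -2368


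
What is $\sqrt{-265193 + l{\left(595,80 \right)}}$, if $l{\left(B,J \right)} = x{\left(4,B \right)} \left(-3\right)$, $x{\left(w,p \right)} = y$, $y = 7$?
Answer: $i \sqrt{265214} \approx 514.99 i$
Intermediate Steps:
$x{\left(w,p \right)} = 7$
$l{\left(B,J \right)} = -21$ ($l{\left(B,J \right)} = 7 \left(-3\right) = -21$)
$\sqrt{-265193 + l{\left(595,80 \right)}} = \sqrt{-265193 - 21} = \sqrt{-265214} = i \sqrt{265214}$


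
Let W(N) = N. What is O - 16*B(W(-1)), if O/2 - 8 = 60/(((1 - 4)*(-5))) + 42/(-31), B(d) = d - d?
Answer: 660/31 ≈ 21.290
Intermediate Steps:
B(d) = 0
O = 660/31 (O = 16 + 2*(60/(((1 - 4)*(-5))) + 42/(-31)) = 16 + 2*(60/((-3*(-5))) + 42*(-1/31)) = 16 + 2*(60/15 - 42/31) = 16 + 2*(60*(1/15) - 42/31) = 16 + 2*(4 - 42/31) = 16 + 2*(82/31) = 16 + 164/31 = 660/31 ≈ 21.290)
O - 16*B(W(-1)) = 660/31 - 16*0 = 660/31 + 0 = 660/31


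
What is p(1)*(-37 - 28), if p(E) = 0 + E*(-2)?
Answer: 130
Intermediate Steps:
p(E) = -2*E (p(E) = 0 - 2*E = -2*E)
p(1)*(-37 - 28) = (-2*1)*(-37 - 28) = -2*(-65) = 130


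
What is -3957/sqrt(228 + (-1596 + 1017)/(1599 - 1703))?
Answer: -2638*sqrt(70174)/2699 ≈ -258.92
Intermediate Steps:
-3957/sqrt(228 + (-1596 + 1017)/(1599 - 1703)) = -3957/sqrt(228 - 579/(-104)) = -3957/sqrt(228 - 579*(-1/104)) = -3957/sqrt(228 + 579/104) = -3957*2*sqrt(70174)/8097 = -2638*sqrt(70174)/2699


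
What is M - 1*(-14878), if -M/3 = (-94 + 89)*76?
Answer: 16018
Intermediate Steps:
M = 1140 (M = -3*(-94 + 89)*76 = -(-15)*76 = -3*(-380) = 1140)
M - 1*(-14878) = 1140 - 1*(-14878) = 1140 + 14878 = 16018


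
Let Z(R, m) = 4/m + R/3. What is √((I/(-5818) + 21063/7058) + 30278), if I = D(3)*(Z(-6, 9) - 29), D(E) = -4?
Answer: √114884898885236012734/61595166 ≈ 174.01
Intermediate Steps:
Z(R, m) = 4/m + R/3 (Z(R, m) = 4/m + R*(⅓) = 4/m + R/3)
I = 1100/9 (I = -4*((4/9 + (⅓)*(-6)) - 29) = -4*((4*(⅑) - 2) - 29) = -4*((4/9 - 2) - 29) = -4*(-14/9 - 29) = -4*(-275/9) = 1100/9 ≈ 122.22)
√((I/(-5818) + 21063/7058) + 30278) = √(((1100/9)/(-5818) + 21063/7058) + 30278) = √(((1100/9)*(-1/5818) + 21063*(1/7058)) + 30278) = √((-550/26181 + 21063/7058) + 30278) = √(547568503/184785498 + 30278) = √(5595482876947/184785498) = √114884898885236012734/61595166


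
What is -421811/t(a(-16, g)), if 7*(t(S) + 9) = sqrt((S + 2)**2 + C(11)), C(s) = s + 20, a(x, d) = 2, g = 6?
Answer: 186018651/3922 + 2952677*sqrt(47)/3922 ≈ 52591.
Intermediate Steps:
C(s) = 20 + s
t(S) = -9 + sqrt(31 + (2 + S)**2)/7 (t(S) = -9 + sqrt((S + 2)**2 + (20 + 11))/7 = -9 + sqrt((2 + S)**2 + 31)/7 = -9 + sqrt(31 + (2 + S)**2)/7)
-421811/t(a(-16, g)) = -421811/(-9 + sqrt(31 + (2 + 2)**2)/7) = -421811/(-9 + sqrt(31 + 4**2)/7) = -421811/(-9 + sqrt(31 + 16)/7) = -421811/(-9 + sqrt(47)/7)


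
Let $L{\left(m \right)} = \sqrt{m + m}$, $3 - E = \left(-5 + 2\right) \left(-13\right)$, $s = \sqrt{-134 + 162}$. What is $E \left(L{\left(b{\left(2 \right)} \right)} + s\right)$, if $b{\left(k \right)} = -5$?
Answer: $- 72 \sqrt{7} - 36 i \sqrt{10} \approx -190.49 - 113.84 i$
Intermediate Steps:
$s = 2 \sqrt{7}$ ($s = \sqrt{28} = 2 \sqrt{7} \approx 5.2915$)
$E = -36$ ($E = 3 - \left(-5 + 2\right) \left(-13\right) = 3 - \left(-3\right) \left(-13\right) = 3 - 39 = -36$)
$L{\left(m \right)} = \sqrt{2} \sqrt{m}$ ($L{\left(m \right)} = \sqrt{2 m} = \sqrt{2} \sqrt{m}$)
$E \left(L{\left(b{\left(2 \right)} \right)} + s\right) = - 36 \left(\sqrt{2} \sqrt{-5} + 2 \sqrt{7}\right) = - 36 \left(\sqrt{2} i \sqrt{5} + 2 \sqrt{7}\right) = - 36 \left(i \sqrt{10} + 2 \sqrt{7}\right) = - 36 \left(2 \sqrt{7} + i \sqrt{10}\right) = - 72 \sqrt{7} - 36 i \sqrt{10}$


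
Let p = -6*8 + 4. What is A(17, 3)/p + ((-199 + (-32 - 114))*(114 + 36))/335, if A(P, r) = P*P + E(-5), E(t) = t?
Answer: -118607/737 ≈ -160.93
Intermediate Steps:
p = -44 (p = -48 + 4 = -44)
A(P, r) = -5 + P² (A(P, r) = P*P - 5 = P² - 5 = -5 + P²)
A(17, 3)/p + ((-199 + (-32 - 114))*(114 + 36))/335 = (-5 + 17²)/(-44) + ((-199 + (-32 - 114))*(114 + 36))/335 = (-5 + 289)*(-1/44) + ((-199 - 146)*150)*(1/335) = 284*(-1/44) - 345*150*(1/335) = -71/11 - 51750*1/335 = -71/11 - 10350/67 = -118607/737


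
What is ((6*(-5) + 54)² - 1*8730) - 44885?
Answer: -53039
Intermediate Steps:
((6*(-5) + 54)² - 1*8730) - 44885 = ((-30 + 54)² - 8730) - 44885 = (24² - 8730) - 44885 = (576 - 8730) - 44885 = -8154 - 44885 = -53039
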